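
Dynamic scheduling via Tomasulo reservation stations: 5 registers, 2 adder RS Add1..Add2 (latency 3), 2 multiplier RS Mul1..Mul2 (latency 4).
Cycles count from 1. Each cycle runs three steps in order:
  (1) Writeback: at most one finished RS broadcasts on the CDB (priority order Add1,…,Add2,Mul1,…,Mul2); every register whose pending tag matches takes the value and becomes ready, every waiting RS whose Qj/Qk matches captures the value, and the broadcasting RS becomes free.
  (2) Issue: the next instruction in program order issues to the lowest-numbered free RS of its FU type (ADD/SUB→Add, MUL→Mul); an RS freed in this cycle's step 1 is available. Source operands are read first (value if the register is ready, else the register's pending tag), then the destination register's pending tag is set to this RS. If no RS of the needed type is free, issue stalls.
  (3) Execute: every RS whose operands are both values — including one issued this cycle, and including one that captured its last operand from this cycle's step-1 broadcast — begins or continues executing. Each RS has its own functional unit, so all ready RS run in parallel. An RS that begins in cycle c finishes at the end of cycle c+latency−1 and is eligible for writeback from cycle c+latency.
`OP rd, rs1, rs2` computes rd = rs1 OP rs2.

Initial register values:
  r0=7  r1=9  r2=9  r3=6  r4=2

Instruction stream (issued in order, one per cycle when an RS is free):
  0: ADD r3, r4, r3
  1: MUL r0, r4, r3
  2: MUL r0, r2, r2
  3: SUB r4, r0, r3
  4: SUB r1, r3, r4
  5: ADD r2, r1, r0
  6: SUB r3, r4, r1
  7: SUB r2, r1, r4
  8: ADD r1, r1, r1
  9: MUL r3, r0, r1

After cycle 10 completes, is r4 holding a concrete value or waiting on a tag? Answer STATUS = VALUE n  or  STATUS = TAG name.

STATUS = VALUE 73

  c1: issue ADD r3<-Add1  regs: r0:7,r1:9,r2:9,r3:Add1,r4:2
  c2: issue MUL r0<-Mul1  regs: r0:Mul1,r1:9,r2:9,r3:Add1,r4:2
  c3: issue MUL r0<-Mul2  regs: r0:Mul2,r1:9,r2:9,r3:Add1,r4:2
  c4: CDB Add1=8; issue SUB r4<-Add1  regs: r0:Mul2,r1:9,r2:9,r3:8,r4:Add1
  c5: issue SUB r1<-Add2  regs: r0:Mul2,r1:Add2,r2:9,r3:8,r4:Add1
  c6: stall  regs: r0:Mul2,r1:Add2,r2:9,r3:8,r4:Add1
  c7: CDB Mul2=81; stall  regs: r0:81,r1:Add2,r2:9,r3:8,r4:Add1
  c8: CDB Mul1=16; stall  regs: r0:81,r1:Add2,r2:9,r3:8,r4:Add1
  c9: stall  regs: r0:81,r1:Add2,r2:9,r3:8,r4:Add1
  c10: CDB Add1=73; issue ADD r2<-Add1  regs: r0:81,r1:Add2,r2:Add1,r3:8,r4:73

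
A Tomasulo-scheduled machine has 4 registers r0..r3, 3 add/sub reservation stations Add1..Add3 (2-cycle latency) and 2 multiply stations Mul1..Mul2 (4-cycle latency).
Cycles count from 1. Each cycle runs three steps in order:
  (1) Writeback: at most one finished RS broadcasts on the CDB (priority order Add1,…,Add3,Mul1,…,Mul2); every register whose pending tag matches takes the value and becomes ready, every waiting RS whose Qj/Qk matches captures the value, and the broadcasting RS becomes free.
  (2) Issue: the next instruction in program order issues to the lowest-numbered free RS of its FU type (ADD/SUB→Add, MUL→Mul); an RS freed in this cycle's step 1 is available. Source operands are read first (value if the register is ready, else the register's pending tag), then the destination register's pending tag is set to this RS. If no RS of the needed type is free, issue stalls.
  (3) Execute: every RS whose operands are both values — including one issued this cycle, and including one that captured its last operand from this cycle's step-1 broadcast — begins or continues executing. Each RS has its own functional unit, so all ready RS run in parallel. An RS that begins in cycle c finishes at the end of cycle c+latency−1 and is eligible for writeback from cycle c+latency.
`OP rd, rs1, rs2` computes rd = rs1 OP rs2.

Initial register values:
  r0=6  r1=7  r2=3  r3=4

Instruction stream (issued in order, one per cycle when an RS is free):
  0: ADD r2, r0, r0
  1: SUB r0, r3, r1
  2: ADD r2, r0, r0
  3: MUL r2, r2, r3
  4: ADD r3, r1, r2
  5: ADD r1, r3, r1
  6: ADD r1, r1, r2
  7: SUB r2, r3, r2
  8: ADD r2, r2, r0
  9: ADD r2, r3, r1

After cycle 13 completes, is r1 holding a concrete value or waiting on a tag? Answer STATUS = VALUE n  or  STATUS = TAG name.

cycle 1: issue ADD r2<-Add1 // r0:6,r1:7,r2:Add1,r3:4
cycle 2: issue SUB r0<-Add2 // r0:Add2,r1:7,r2:Add1,r3:4
cycle 3: CDB Add1=12; issue ADD r2<-Add1 // r0:Add2,r1:7,r2:Add1,r3:4
cycle 4: CDB Add2=-3; issue MUL r2<-Mul1 // r0:-3,r1:7,r2:Mul1,r3:4
cycle 5: issue ADD r3<-Add2 // r0:-3,r1:7,r2:Mul1,r3:Add2
cycle 6: CDB Add1=-6; issue ADD r1<-Add1 // r0:-3,r1:Add1,r2:Mul1,r3:Add2
cycle 7: issue ADD r1<-Add3 // r0:-3,r1:Add3,r2:Mul1,r3:Add2
cycle 8: stall // r0:-3,r1:Add3,r2:Mul1,r3:Add2
cycle 9: stall // r0:-3,r1:Add3,r2:Mul1,r3:Add2
cycle 10: CDB Mul1=-24; stall // r0:-3,r1:Add3,r2:-24,r3:Add2
cycle 11: stall // r0:-3,r1:Add3,r2:-24,r3:Add2
cycle 12: CDB Add2=-17; issue SUB r2<-Add2 // r0:-3,r1:Add3,r2:Add2,r3:-17
cycle 13: stall // r0:-3,r1:Add3,r2:Add2,r3:-17

STATUS = TAG Add3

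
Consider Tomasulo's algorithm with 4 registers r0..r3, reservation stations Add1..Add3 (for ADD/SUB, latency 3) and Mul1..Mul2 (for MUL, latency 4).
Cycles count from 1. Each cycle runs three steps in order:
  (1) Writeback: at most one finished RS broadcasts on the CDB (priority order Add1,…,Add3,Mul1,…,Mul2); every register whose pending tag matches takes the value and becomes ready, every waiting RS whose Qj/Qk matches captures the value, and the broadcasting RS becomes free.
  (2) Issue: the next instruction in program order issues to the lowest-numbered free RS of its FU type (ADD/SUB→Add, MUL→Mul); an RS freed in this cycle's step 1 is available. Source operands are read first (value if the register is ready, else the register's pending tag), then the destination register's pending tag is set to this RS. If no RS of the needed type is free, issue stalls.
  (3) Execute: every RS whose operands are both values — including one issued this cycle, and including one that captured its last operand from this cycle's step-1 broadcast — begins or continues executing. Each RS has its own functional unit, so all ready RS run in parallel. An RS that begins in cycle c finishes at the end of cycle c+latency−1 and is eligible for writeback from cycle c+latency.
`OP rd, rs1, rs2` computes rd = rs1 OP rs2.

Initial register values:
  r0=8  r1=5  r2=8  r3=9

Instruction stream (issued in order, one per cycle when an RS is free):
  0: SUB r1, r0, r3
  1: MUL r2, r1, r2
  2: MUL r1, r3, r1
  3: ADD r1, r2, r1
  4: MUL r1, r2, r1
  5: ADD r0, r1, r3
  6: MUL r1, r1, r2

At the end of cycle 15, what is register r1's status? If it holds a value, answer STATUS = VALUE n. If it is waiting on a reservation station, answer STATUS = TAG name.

STATUS = TAG Mul2

  c1: issue SUB r1<-Add1  regs: r0:8,r1:Add1,r2:8,r3:9
  c2: issue MUL r2<-Mul1  regs: r0:8,r1:Add1,r2:Mul1,r3:9
  c3: issue MUL r1<-Mul2  regs: r0:8,r1:Mul2,r2:Mul1,r3:9
  c4: CDB Add1=-1; issue ADD r1<-Add1  regs: r0:8,r1:Add1,r2:Mul1,r3:9
  c5: stall  regs: r0:8,r1:Add1,r2:Mul1,r3:9
  c6: stall  regs: r0:8,r1:Add1,r2:Mul1,r3:9
  c7: stall  regs: r0:8,r1:Add1,r2:Mul1,r3:9
  c8: CDB Mul1=-8; issue MUL r1<-Mul1  regs: r0:8,r1:Mul1,r2:-8,r3:9
  c9: CDB Mul2=-9; issue ADD r0<-Add2  regs: r0:Add2,r1:Mul1,r2:-8,r3:9
  c10: issue MUL r1<-Mul2  regs: r0:Add2,r1:Mul2,r2:-8,r3:9
  c11: -  regs: r0:Add2,r1:Mul2,r2:-8,r3:9
  c12: CDB Add1=-17  regs: r0:Add2,r1:Mul2,r2:-8,r3:9
  c13: -  regs: r0:Add2,r1:Mul2,r2:-8,r3:9
  c14: -  regs: r0:Add2,r1:Mul2,r2:-8,r3:9
  c15: -  regs: r0:Add2,r1:Mul2,r2:-8,r3:9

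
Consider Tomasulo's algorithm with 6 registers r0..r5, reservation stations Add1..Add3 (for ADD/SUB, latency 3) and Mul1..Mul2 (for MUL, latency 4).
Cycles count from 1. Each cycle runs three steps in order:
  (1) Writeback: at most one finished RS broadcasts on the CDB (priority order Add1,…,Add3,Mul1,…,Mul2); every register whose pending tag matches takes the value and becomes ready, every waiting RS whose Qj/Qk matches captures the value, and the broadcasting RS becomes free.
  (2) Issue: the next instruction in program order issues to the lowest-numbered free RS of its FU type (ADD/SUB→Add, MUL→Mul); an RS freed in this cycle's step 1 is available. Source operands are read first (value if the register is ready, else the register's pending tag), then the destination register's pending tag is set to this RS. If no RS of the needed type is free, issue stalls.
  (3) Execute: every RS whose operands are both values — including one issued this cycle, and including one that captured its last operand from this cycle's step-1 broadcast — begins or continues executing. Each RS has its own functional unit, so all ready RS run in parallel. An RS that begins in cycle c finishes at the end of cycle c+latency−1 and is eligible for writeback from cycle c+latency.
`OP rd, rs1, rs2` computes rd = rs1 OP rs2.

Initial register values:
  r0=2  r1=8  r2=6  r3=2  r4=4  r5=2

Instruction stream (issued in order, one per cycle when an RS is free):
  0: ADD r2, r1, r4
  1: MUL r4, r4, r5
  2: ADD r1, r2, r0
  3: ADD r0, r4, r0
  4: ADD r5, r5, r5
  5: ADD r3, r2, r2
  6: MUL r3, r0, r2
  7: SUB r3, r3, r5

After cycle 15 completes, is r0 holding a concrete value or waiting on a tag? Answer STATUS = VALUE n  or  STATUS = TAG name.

  c1: issue ADD r2<-Add1  regs: r0:2,r1:8,r2:Add1,r3:2,r4:4,r5:2
  c2: issue MUL r4<-Mul1  regs: r0:2,r1:8,r2:Add1,r3:2,r4:Mul1,r5:2
  c3: issue ADD r1<-Add2  regs: r0:2,r1:Add2,r2:Add1,r3:2,r4:Mul1,r5:2
  c4: CDB Add1=12; issue ADD r0<-Add1  regs: r0:Add1,r1:Add2,r2:12,r3:2,r4:Mul1,r5:2
  c5: issue ADD r5<-Add3  regs: r0:Add1,r1:Add2,r2:12,r3:2,r4:Mul1,r5:Add3
  c6: CDB Mul1=8; stall  regs: r0:Add1,r1:Add2,r2:12,r3:2,r4:8,r5:Add3
  c7: CDB Add2=14; issue ADD r3<-Add2  regs: r0:Add1,r1:14,r2:12,r3:Add2,r4:8,r5:Add3
  c8: CDB Add3=4; issue MUL r3<-Mul1  regs: r0:Add1,r1:14,r2:12,r3:Mul1,r4:8,r5:4
  c9: CDB Add1=10; issue SUB r3<-Add1  regs: r0:10,r1:14,r2:12,r3:Add1,r4:8,r5:4
  c10: CDB Add2=24  regs: r0:10,r1:14,r2:12,r3:Add1,r4:8,r5:4
  c11: -  regs: r0:10,r1:14,r2:12,r3:Add1,r4:8,r5:4
  c12: -  regs: r0:10,r1:14,r2:12,r3:Add1,r4:8,r5:4
  c13: CDB Mul1=120  regs: r0:10,r1:14,r2:12,r3:Add1,r4:8,r5:4
  c14: -  regs: r0:10,r1:14,r2:12,r3:Add1,r4:8,r5:4
  c15: -  regs: r0:10,r1:14,r2:12,r3:Add1,r4:8,r5:4

STATUS = VALUE 10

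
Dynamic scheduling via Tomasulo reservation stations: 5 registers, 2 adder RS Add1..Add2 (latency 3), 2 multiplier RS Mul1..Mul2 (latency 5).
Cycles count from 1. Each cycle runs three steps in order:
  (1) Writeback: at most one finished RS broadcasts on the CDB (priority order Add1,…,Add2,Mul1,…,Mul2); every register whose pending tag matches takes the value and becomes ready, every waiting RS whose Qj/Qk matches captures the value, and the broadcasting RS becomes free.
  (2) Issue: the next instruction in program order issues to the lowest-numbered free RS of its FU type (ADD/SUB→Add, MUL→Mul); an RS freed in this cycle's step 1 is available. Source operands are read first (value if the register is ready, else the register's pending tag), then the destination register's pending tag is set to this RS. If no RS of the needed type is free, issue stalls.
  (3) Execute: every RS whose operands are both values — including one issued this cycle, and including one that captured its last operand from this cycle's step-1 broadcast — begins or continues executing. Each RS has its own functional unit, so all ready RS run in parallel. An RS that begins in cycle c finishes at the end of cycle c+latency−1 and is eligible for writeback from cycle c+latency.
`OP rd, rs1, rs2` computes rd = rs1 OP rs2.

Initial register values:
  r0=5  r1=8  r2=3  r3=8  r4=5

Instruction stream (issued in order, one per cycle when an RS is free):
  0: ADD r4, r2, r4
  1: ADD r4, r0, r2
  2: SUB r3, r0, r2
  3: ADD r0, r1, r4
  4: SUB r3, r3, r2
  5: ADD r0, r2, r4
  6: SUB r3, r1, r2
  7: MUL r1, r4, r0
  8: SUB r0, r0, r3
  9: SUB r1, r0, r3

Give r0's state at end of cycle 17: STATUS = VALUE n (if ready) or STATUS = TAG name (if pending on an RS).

STATUS = VALUE 6

  c1: issue ADD r4<-Add1  regs: r0:5,r1:8,r2:3,r3:8,r4:Add1
  c2: issue ADD r4<-Add2  regs: r0:5,r1:8,r2:3,r3:8,r4:Add2
  c3: stall  regs: r0:5,r1:8,r2:3,r3:8,r4:Add2
  c4: CDB Add1=8; issue SUB r3<-Add1  regs: r0:5,r1:8,r2:3,r3:Add1,r4:Add2
  c5: CDB Add2=8; issue ADD r0<-Add2  regs: r0:Add2,r1:8,r2:3,r3:Add1,r4:8
  c6: stall  regs: r0:Add2,r1:8,r2:3,r3:Add1,r4:8
  c7: CDB Add1=2; issue SUB r3<-Add1  regs: r0:Add2,r1:8,r2:3,r3:Add1,r4:8
  c8: CDB Add2=16; issue ADD r0<-Add2  regs: r0:Add2,r1:8,r2:3,r3:Add1,r4:8
  c9: stall  regs: r0:Add2,r1:8,r2:3,r3:Add1,r4:8
  c10: CDB Add1=-1; issue SUB r3<-Add1  regs: r0:Add2,r1:8,r2:3,r3:Add1,r4:8
  c11: CDB Add2=11; issue MUL r1<-Mul1  regs: r0:11,r1:Mul1,r2:3,r3:Add1,r4:8
  c12: issue SUB r0<-Add2  regs: r0:Add2,r1:Mul1,r2:3,r3:Add1,r4:8
  c13: CDB Add1=5; issue SUB r1<-Add1  regs: r0:Add2,r1:Add1,r2:3,r3:5,r4:8
  c14: -  regs: r0:Add2,r1:Add1,r2:3,r3:5,r4:8
  c15: -  regs: r0:Add2,r1:Add1,r2:3,r3:5,r4:8
  c16: CDB Add2=6  regs: r0:6,r1:Add1,r2:3,r3:5,r4:8
  c17: CDB Mul1=88  regs: r0:6,r1:Add1,r2:3,r3:5,r4:8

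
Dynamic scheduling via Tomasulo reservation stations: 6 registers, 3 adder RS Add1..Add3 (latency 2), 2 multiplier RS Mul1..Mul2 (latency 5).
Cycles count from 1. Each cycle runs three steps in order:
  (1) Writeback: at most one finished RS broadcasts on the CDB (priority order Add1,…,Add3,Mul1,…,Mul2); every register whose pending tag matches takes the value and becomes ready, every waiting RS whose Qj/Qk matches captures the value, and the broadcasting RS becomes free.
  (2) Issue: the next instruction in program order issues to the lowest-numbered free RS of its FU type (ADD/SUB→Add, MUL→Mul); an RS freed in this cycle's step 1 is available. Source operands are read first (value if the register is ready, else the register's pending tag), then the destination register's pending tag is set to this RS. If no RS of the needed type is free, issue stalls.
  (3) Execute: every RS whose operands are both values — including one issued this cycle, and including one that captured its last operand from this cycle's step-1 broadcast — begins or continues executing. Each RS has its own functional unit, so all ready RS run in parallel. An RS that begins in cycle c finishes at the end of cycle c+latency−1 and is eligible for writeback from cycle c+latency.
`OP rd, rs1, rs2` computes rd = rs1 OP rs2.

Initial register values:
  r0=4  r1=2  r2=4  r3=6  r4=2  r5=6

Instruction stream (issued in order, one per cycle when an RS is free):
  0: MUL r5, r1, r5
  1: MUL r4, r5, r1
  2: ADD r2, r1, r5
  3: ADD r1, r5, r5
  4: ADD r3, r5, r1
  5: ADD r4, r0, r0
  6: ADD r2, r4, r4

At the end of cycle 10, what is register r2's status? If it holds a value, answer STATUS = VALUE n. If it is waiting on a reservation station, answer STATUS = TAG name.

STATUS = TAG Add2

cycle 1: issue MUL r5<-Mul1 // r0:4,r1:2,r2:4,r3:6,r4:2,r5:Mul1
cycle 2: issue MUL r4<-Mul2 // r0:4,r1:2,r2:4,r3:6,r4:Mul2,r5:Mul1
cycle 3: issue ADD r2<-Add1 // r0:4,r1:2,r2:Add1,r3:6,r4:Mul2,r5:Mul1
cycle 4: issue ADD r1<-Add2 // r0:4,r1:Add2,r2:Add1,r3:6,r4:Mul2,r5:Mul1
cycle 5: issue ADD r3<-Add3 // r0:4,r1:Add2,r2:Add1,r3:Add3,r4:Mul2,r5:Mul1
cycle 6: CDB Mul1=12; stall // r0:4,r1:Add2,r2:Add1,r3:Add3,r4:Mul2,r5:12
cycle 7: stall // r0:4,r1:Add2,r2:Add1,r3:Add3,r4:Mul2,r5:12
cycle 8: CDB Add1=14; issue ADD r4<-Add1 // r0:4,r1:Add2,r2:14,r3:Add3,r4:Add1,r5:12
cycle 9: CDB Add2=24; issue ADD r2<-Add2 // r0:4,r1:24,r2:Add2,r3:Add3,r4:Add1,r5:12
cycle 10: CDB Add1=8 // r0:4,r1:24,r2:Add2,r3:Add3,r4:8,r5:12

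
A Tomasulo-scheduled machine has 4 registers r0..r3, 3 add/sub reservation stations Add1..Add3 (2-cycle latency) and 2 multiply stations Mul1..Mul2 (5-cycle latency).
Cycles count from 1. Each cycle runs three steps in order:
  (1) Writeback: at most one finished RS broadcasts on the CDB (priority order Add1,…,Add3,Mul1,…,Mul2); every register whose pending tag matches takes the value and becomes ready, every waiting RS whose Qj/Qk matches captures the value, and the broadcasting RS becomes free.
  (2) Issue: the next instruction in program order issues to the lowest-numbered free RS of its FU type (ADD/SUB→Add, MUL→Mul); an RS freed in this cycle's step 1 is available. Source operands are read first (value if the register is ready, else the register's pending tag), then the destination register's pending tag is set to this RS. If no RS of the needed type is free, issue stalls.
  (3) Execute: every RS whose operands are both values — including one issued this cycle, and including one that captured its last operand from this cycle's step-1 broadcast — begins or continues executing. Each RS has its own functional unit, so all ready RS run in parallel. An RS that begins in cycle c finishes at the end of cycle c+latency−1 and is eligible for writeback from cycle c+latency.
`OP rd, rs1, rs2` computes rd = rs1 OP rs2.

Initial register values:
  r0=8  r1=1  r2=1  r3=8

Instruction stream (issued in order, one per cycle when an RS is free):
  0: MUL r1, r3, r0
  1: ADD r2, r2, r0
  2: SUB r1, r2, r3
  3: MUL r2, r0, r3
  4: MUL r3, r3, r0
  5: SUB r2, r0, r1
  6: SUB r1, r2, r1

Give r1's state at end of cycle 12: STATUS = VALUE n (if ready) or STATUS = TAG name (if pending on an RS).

STATUS = VALUE 6

  c1: issue MUL r1<-Mul1  regs: r0:8,r1:Mul1,r2:1,r3:8
  c2: issue ADD r2<-Add1  regs: r0:8,r1:Mul1,r2:Add1,r3:8
  c3: issue SUB r1<-Add2  regs: r0:8,r1:Add2,r2:Add1,r3:8
  c4: CDB Add1=9; issue MUL r2<-Mul2  regs: r0:8,r1:Add2,r2:Mul2,r3:8
  c5: stall  regs: r0:8,r1:Add2,r2:Mul2,r3:8
  c6: CDB Add2=1; stall  regs: r0:8,r1:1,r2:Mul2,r3:8
  c7: CDB Mul1=64; issue MUL r3<-Mul1  regs: r0:8,r1:1,r2:Mul2,r3:Mul1
  c8: issue SUB r2<-Add1  regs: r0:8,r1:1,r2:Add1,r3:Mul1
  c9: CDB Mul2=64; issue SUB r1<-Add2  regs: r0:8,r1:Add2,r2:Add1,r3:Mul1
  c10: CDB Add1=7  regs: r0:8,r1:Add2,r2:7,r3:Mul1
  c11: -  regs: r0:8,r1:Add2,r2:7,r3:Mul1
  c12: CDB Add2=6  regs: r0:8,r1:6,r2:7,r3:Mul1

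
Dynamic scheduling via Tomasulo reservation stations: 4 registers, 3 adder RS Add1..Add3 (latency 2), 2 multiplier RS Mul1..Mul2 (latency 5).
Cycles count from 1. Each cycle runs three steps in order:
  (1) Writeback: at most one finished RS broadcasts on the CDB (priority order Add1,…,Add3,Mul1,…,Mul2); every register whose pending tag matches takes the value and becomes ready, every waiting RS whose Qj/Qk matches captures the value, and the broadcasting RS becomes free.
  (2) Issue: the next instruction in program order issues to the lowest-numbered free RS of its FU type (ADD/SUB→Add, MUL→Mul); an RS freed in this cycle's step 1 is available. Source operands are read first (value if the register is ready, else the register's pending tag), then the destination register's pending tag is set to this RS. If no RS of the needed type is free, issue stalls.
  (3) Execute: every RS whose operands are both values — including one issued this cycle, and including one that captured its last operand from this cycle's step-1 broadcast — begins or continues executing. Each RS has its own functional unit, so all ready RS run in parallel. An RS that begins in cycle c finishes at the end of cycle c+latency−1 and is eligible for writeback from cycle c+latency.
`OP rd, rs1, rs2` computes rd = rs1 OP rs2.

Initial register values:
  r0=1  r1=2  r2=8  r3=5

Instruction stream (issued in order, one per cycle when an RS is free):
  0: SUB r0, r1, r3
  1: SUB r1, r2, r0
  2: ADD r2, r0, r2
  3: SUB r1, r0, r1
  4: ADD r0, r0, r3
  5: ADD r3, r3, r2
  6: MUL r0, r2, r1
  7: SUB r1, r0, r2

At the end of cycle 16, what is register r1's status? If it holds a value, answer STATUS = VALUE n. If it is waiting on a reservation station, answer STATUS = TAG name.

  c1: issue SUB r0<-Add1  regs: r0:Add1,r1:2,r2:8,r3:5
  c2: issue SUB r1<-Add2  regs: r0:Add1,r1:Add2,r2:8,r3:5
  c3: CDB Add1=-3; issue ADD r2<-Add1  regs: r0:-3,r1:Add2,r2:Add1,r3:5
  c4: issue SUB r1<-Add3  regs: r0:-3,r1:Add3,r2:Add1,r3:5
  c5: CDB Add1=5; issue ADD r0<-Add1  regs: r0:Add1,r1:Add3,r2:5,r3:5
  c6: CDB Add2=11; issue ADD r3<-Add2  regs: r0:Add1,r1:Add3,r2:5,r3:Add2
  c7: CDB Add1=2; issue MUL r0<-Mul1  regs: r0:Mul1,r1:Add3,r2:5,r3:Add2
  c8: CDB Add2=10; issue SUB r1<-Add1  regs: r0:Mul1,r1:Add1,r2:5,r3:10
  c9: CDB Add3=-14  regs: r0:Mul1,r1:Add1,r2:5,r3:10
  c10: -  regs: r0:Mul1,r1:Add1,r2:5,r3:10
  c11: -  regs: r0:Mul1,r1:Add1,r2:5,r3:10
  c12: -  regs: r0:Mul1,r1:Add1,r2:5,r3:10
  c13: -  regs: r0:Mul1,r1:Add1,r2:5,r3:10
  c14: CDB Mul1=-70  regs: r0:-70,r1:Add1,r2:5,r3:10
  c15: -  regs: r0:-70,r1:Add1,r2:5,r3:10
  c16: CDB Add1=-75  regs: r0:-70,r1:-75,r2:5,r3:10

STATUS = VALUE -75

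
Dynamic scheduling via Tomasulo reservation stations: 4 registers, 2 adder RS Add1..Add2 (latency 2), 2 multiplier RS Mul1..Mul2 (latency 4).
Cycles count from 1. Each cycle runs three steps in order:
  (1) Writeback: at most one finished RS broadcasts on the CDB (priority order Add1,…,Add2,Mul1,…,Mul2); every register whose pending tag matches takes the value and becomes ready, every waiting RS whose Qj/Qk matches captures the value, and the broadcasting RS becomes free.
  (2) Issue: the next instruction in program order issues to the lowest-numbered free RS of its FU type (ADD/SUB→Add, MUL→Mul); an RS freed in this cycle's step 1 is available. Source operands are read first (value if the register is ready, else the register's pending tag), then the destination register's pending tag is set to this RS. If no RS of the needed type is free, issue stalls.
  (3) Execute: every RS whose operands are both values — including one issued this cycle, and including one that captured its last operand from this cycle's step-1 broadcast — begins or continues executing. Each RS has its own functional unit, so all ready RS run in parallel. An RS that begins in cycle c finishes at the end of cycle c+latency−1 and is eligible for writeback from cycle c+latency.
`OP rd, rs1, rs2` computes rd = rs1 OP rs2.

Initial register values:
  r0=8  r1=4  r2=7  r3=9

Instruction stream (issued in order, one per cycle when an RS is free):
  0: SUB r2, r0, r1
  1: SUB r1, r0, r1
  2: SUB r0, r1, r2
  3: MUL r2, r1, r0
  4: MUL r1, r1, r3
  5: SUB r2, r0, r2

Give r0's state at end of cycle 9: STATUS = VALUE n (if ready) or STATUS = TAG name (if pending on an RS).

c1: issue SUB r2<-Add1 | r0:8,r1:4,r2:Add1,r3:9
c2: issue SUB r1<-Add2 | r0:8,r1:Add2,r2:Add1,r3:9
c3: CDB Add1=4; issue SUB r0<-Add1 | r0:Add1,r1:Add2,r2:4,r3:9
c4: CDB Add2=4; issue MUL r2<-Mul1 | r0:Add1,r1:4,r2:Mul1,r3:9
c5: issue MUL r1<-Mul2 | r0:Add1,r1:Mul2,r2:Mul1,r3:9
c6: CDB Add1=0; issue SUB r2<-Add1 | r0:0,r1:Mul2,r2:Add1,r3:9
c7: - | r0:0,r1:Mul2,r2:Add1,r3:9
c8: - | r0:0,r1:Mul2,r2:Add1,r3:9
c9: CDB Mul2=36 | r0:0,r1:36,r2:Add1,r3:9

STATUS = VALUE 0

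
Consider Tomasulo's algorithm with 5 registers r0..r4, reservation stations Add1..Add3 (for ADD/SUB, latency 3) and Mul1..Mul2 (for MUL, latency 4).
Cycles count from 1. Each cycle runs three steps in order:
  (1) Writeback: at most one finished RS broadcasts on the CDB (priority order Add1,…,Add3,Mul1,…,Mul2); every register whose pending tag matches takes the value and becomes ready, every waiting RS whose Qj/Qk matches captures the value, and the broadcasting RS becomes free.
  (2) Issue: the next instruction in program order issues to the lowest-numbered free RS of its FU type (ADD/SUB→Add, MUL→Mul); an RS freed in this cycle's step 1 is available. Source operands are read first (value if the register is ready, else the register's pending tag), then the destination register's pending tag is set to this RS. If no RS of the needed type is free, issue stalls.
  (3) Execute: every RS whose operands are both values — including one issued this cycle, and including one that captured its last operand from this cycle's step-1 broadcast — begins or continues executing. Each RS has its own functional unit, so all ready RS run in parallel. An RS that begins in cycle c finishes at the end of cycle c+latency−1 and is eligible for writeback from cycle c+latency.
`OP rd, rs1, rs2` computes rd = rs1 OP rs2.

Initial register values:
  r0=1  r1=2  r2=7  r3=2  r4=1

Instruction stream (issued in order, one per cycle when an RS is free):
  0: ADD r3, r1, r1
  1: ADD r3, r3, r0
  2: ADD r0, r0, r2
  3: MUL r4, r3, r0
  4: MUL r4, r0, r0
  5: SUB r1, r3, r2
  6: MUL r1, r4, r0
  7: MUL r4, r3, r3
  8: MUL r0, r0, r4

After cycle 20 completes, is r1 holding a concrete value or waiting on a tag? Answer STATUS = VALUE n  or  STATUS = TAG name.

cycle 1: issue ADD r3<-Add1 // r0:1,r1:2,r2:7,r3:Add1,r4:1
cycle 2: issue ADD r3<-Add2 // r0:1,r1:2,r2:7,r3:Add2,r4:1
cycle 3: issue ADD r0<-Add3 // r0:Add3,r1:2,r2:7,r3:Add2,r4:1
cycle 4: CDB Add1=4; issue MUL r4<-Mul1 // r0:Add3,r1:2,r2:7,r3:Add2,r4:Mul1
cycle 5: issue MUL r4<-Mul2 // r0:Add3,r1:2,r2:7,r3:Add2,r4:Mul2
cycle 6: CDB Add3=8; issue SUB r1<-Add1 // r0:8,r1:Add1,r2:7,r3:Add2,r4:Mul2
cycle 7: CDB Add2=5; stall // r0:8,r1:Add1,r2:7,r3:5,r4:Mul2
cycle 8: stall // r0:8,r1:Add1,r2:7,r3:5,r4:Mul2
cycle 9: stall // r0:8,r1:Add1,r2:7,r3:5,r4:Mul2
cycle 10: CDB Add1=-2; stall // r0:8,r1:-2,r2:7,r3:5,r4:Mul2
cycle 11: CDB Mul1=40; issue MUL r1<-Mul1 // r0:8,r1:Mul1,r2:7,r3:5,r4:Mul2
cycle 12: CDB Mul2=64; issue MUL r4<-Mul2 // r0:8,r1:Mul1,r2:7,r3:5,r4:Mul2
cycle 13: stall // r0:8,r1:Mul1,r2:7,r3:5,r4:Mul2
cycle 14: stall // r0:8,r1:Mul1,r2:7,r3:5,r4:Mul2
cycle 15: stall // r0:8,r1:Mul1,r2:7,r3:5,r4:Mul2
cycle 16: CDB Mul1=512; issue MUL r0<-Mul1 // r0:Mul1,r1:512,r2:7,r3:5,r4:Mul2
cycle 17: CDB Mul2=25 // r0:Mul1,r1:512,r2:7,r3:5,r4:25
cycle 18: - // r0:Mul1,r1:512,r2:7,r3:5,r4:25
cycle 19: - // r0:Mul1,r1:512,r2:7,r3:5,r4:25
cycle 20: - // r0:Mul1,r1:512,r2:7,r3:5,r4:25

STATUS = VALUE 512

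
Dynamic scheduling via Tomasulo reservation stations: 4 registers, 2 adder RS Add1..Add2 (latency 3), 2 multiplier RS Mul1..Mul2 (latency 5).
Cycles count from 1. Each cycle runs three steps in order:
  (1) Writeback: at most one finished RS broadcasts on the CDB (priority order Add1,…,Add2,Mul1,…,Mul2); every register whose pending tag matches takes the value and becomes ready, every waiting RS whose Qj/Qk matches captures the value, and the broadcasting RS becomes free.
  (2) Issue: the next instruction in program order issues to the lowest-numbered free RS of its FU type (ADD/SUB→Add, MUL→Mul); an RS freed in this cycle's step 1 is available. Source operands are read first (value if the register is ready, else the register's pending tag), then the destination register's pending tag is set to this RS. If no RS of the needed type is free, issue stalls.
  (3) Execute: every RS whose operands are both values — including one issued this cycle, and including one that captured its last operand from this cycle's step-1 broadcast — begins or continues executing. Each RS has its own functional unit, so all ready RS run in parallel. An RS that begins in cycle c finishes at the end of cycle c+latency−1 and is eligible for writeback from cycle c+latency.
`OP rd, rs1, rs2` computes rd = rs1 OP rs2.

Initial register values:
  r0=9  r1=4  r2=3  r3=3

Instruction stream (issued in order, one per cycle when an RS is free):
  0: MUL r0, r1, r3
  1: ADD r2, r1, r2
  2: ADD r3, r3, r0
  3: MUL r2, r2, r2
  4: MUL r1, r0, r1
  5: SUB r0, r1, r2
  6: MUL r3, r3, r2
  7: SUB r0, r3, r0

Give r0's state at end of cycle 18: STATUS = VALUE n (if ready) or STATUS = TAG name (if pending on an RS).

STATUS = VALUE 736

  c1: issue MUL r0<-Mul1  regs: r0:Mul1,r1:4,r2:3,r3:3
  c2: issue ADD r2<-Add1  regs: r0:Mul1,r1:4,r2:Add1,r3:3
  c3: issue ADD r3<-Add2  regs: r0:Mul1,r1:4,r2:Add1,r3:Add2
  c4: issue MUL r2<-Mul2  regs: r0:Mul1,r1:4,r2:Mul2,r3:Add2
  c5: CDB Add1=7; stall  regs: r0:Mul1,r1:4,r2:Mul2,r3:Add2
  c6: CDB Mul1=12; issue MUL r1<-Mul1  regs: r0:12,r1:Mul1,r2:Mul2,r3:Add2
  c7: issue SUB r0<-Add1  regs: r0:Add1,r1:Mul1,r2:Mul2,r3:Add2
  c8: stall  regs: r0:Add1,r1:Mul1,r2:Mul2,r3:Add2
  c9: CDB Add2=15; stall  regs: r0:Add1,r1:Mul1,r2:Mul2,r3:15
  c10: CDB Mul2=49; issue MUL r3<-Mul2  regs: r0:Add1,r1:Mul1,r2:49,r3:Mul2
  c11: CDB Mul1=48; issue SUB r0<-Add2  regs: r0:Add2,r1:48,r2:49,r3:Mul2
  c12: -  regs: r0:Add2,r1:48,r2:49,r3:Mul2
  c13: -  regs: r0:Add2,r1:48,r2:49,r3:Mul2
  c14: CDB Add1=-1  regs: r0:Add2,r1:48,r2:49,r3:Mul2
  c15: CDB Mul2=735  regs: r0:Add2,r1:48,r2:49,r3:735
  c16: -  regs: r0:Add2,r1:48,r2:49,r3:735
  c17: -  regs: r0:Add2,r1:48,r2:49,r3:735
  c18: CDB Add2=736  regs: r0:736,r1:48,r2:49,r3:735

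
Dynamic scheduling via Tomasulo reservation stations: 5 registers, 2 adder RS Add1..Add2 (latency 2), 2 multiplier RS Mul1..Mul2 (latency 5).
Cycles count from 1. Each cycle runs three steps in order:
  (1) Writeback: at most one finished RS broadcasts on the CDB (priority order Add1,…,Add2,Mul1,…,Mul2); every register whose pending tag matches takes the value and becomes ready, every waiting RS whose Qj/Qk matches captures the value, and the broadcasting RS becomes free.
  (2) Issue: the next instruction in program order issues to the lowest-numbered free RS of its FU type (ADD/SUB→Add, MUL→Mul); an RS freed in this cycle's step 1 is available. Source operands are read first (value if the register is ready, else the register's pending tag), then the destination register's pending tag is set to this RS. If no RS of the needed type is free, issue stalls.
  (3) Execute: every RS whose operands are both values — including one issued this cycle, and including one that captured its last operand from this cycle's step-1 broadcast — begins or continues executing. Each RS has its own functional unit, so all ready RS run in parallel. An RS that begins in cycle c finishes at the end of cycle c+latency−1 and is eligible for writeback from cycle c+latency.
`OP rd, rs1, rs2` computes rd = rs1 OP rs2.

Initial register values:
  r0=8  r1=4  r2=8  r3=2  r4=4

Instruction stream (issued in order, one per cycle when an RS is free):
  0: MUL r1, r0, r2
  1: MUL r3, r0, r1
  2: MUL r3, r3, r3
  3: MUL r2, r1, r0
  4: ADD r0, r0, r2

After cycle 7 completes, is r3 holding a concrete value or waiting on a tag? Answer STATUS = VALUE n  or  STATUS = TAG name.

cycle 1: issue MUL r1<-Mul1 // r0:8,r1:Mul1,r2:8,r3:2,r4:4
cycle 2: issue MUL r3<-Mul2 // r0:8,r1:Mul1,r2:8,r3:Mul2,r4:4
cycle 3: stall // r0:8,r1:Mul1,r2:8,r3:Mul2,r4:4
cycle 4: stall // r0:8,r1:Mul1,r2:8,r3:Mul2,r4:4
cycle 5: stall // r0:8,r1:Mul1,r2:8,r3:Mul2,r4:4
cycle 6: CDB Mul1=64; issue MUL r3<-Mul1 // r0:8,r1:64,r2:8,r3:Mul1,r4:4
cycle 7: stall // r0:8,r1:64,r2:8,r3:Mul1,r4:4

STATUS = TAG Mul1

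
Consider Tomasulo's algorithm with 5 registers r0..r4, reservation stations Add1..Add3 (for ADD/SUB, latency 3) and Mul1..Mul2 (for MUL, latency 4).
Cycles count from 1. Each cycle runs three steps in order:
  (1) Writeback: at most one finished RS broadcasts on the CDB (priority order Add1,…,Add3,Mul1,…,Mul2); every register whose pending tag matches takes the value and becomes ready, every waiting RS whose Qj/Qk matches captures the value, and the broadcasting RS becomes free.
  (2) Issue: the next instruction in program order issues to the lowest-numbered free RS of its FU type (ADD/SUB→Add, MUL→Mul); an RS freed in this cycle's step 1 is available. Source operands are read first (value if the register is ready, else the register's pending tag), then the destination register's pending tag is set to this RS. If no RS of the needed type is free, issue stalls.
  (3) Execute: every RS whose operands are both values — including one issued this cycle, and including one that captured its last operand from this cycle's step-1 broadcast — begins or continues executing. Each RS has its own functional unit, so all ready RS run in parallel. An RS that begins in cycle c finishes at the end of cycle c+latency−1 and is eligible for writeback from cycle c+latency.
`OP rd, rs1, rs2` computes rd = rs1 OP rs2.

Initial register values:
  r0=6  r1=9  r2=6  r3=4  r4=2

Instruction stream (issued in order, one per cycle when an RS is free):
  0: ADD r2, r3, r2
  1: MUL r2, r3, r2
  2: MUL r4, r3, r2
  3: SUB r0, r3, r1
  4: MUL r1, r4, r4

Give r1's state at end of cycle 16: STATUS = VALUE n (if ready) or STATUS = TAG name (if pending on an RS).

cycle 1: issue ADD r2<-Add1 // r0:6,r1:9,r2:Add1,r3:4,r4:2
cycle 2: issue MUL r2<-Mul1 // r0:6,r1:9,r2:Mul1,r3:4,r4:2
cycle 3: issue MUL r4<-Mul2 // r0:6,r1:9,r2:Mul1,r3:4,r4:Mul2
cycle 4: CDB Add1=10; issue SUB r0<-Add1 // r0:Add1,r1:9,r2:Mul1,r3:4,r4:Mul2
cycle 5: stall // r0:Add1,r1:9,r2:Mul1,r3:4,r4:Mul2
cycle 6: stall // r0:Add1,r1:9,r2:Mul1,r3:4,r4:Mul2
cycle 7: CDB Add1=-5; stall // r0:-5,r1:9,r2:Mul1,r3:4,r4:Mul2
cycle 8: CDB Mul1=40; issue MUL r1<-Mul1 // r0:-5,r1:Mul1,r2:40,r3:4,r4:Mul2
cycle 9: - // r0:-5,r1:Mul1,r2:40,r3:4,r4:Mul2
cycle 10: - // r0:-5,r1:Mul1,r2:40,r3:4,r4:Mul2
cycle 11: - // r0:-5,r1:Mul1,r2:40,r3:4,r4:Mul2
cycle 12: CDB Mul2=160 // r0:-5,r1:Mul1,r2:40,r3:4,r4:160
cycle 13: - // r0:-5,r1:Mul1,r2:40,r3:4,r4:160
cycle 14: - // r0:-5,r1:Mul1,r2:40,r3:4,r4:160
cycle 15: - // r0:-5,r1:Mul1,r2:40,r3:4,r4:160
cycle 16: CDB Mul1=25600 // r0:-5,r1:25600,r2:40,r3:4,r4:160

STATUS = VALUE 25600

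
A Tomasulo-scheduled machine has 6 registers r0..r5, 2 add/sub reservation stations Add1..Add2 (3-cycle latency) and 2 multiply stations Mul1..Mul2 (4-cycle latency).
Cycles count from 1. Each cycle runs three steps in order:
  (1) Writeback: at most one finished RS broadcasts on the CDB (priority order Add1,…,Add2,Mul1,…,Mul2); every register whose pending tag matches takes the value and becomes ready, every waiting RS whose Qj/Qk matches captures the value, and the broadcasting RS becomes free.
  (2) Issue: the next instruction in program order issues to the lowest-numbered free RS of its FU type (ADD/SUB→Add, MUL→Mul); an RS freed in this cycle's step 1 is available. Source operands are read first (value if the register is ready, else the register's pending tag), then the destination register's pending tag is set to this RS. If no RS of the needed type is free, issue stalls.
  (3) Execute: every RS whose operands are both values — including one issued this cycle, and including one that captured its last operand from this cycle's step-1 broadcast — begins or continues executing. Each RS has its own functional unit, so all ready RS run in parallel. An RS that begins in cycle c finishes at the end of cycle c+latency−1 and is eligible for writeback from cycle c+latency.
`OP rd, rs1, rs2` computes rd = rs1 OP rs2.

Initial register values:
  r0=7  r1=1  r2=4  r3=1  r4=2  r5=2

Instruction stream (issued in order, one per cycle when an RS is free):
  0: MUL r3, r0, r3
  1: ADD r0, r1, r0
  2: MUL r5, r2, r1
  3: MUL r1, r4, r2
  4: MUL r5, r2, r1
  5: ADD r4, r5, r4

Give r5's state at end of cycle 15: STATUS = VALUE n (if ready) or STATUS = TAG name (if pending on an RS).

  c1: issue MUL r3<-Mul1  regs: r0:7,r1:1,r2:4,r3:Mul1,r4:2,r5:2
  c2: issue ADD r0<-Add1  regs: r0:Add1,r1:1,r2:4,r3:Mul1,r4:2,r5:2
  c3: issue MUL r5<-Mul2  regs: r0:Add1,r1:1,r2:4,r3:Mul1,r4:2,r5:Mul2
  c4: stall  regs: r0:Add1,r1:1,r2:4,r3:Mul1,r4:2,r5:Mul2
  c5: CDB Add1=8; stall  regs: r0:8,r1:1,r2:4,r3:Mul1,r4:2,r5:Mul2
  c6: CDB Mul1=7; issue MUL r1<-Mul1  regs: r0:8,r1:Mul1,r2:4,r3:7,r4:2,r5:Mul2
  c7: CDB Mul2=4; issue MUL r5<-Mul2  regs: r0:8,r1:Mul1,r2:4,r3:7,r4:2,r5:Mul2
  c8: issue ADD r4<-Add1  regs: r0:8,r1:Mul1,r2:4,r3:7,r4:Add1,r5:Mul2
  c9: -  regs: r0:8,r1:Mul1,r2:4,r3:7,r4:Add1,r5:Mul2
  c10: CDB Mul1=8  regs: r0:8,r1:8,r2:4,r3:7,r4:Add1,r5:Mul2
  c11: -  regs: r0:8,r1:8,r2:4,r3:7,r4:Add1,r5:Mul2
  c12: -  regs: r0:8,r1:8,r2:4,r3:7,r4:Add1,r5:Mul2
  c13: -  regs: r0:8,r1:8,r2:4,r3:7,r4:Add1,r5:Mul2
  c14: CDB Mul2=32  regs: r0:8,r1:8,r2:4,r3:7,r4:Add1,r5:32
  c15: -  regs: r0:8,r1:8,r2:4,r3:7,r4:Add1,r5:32

STATUS = VALUE 32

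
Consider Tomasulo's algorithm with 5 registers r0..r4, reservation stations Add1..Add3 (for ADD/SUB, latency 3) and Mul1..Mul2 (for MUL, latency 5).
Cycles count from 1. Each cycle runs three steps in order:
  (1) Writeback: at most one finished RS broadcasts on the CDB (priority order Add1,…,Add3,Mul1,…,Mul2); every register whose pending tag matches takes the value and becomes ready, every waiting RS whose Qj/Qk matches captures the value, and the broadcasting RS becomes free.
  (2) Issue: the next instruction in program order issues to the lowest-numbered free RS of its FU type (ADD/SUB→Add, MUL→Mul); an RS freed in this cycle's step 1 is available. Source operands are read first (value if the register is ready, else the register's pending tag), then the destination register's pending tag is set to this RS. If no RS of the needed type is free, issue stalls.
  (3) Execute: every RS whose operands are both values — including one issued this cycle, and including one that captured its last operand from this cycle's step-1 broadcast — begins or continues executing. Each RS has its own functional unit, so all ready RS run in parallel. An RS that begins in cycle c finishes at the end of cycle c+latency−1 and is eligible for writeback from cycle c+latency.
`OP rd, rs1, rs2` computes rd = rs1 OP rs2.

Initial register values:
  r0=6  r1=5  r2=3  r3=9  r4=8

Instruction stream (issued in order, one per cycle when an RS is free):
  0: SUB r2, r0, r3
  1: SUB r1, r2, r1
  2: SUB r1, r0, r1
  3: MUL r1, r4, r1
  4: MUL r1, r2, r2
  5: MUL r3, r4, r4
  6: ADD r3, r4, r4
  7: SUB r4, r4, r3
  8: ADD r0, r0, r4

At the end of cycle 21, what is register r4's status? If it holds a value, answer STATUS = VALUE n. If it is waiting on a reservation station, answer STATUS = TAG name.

  c1: issue SUB r2<-Add1  regs: r0:6,r1:5,r2:Add1,r3:9,r4:8
  c2: issue SUB r1<-Add2  regs: r0:6,r1:Add2,r2:Add1,r3:9,r4:8
  c3: issue SUB r1<-Add3  regs: r0:6,r1:Add3,r2:Add1,r3:9,r4:8
  c4: CDB Add1=-3; issue MUL r1<-Mul1  regs: r0:6,r1:Mul1,r2:-3,r3:9,r4:8
  c5: issue MUL r1<-Mul2  regs: r0:6,r1:Mul2,r2:-3,r3:9,r4:8
  c6: stall  regs: r0:6,r1:Mul2,r2:-3,r3:9,r4:8
  c7: CDB Add2=-8; stall  regs: r0:6,r1:Mul2,r2:-3,r3:9,r4:8
  c8: stall  regs: r0:6,r1:Mul2,r2:-3,r3:9,r4:8
  c9: stall  regs: r0:6,r1:Mul2,r2:-3,r3:9,r4:8
  c10: CDB Add3=14; stall  regs: r0:6,r1:Mul2,r2:-3,r3:9,r4:8
  c11: CDB Mul2=9; issue MUL r3<-Mul2  regs: r0:6,r1:9,r2:-3,r3:Mul2,r4:8
  c12: issue ADD r3<-Add1  regs: r0:6,r1:9,r2:-3,r3:Add1,r4:8
  c13: issue SUB r4<-Add2  regs: r0:6,r1:9,r2:-3,r3:Add1,r4:Add2
  c14: issue ADD r0<-Add3  regs: r0:Add3,r1:9,r2:-3,r3:Add1,r4:Add2
  c15: CDB Add1=16  regs: r0:Add3,r1:9,r2:-3,r3:16,r4:Add2
  c16: CDB Mul1=112  regs: r0:Add3,r1:9,r2:-3,r3:16,r4:Add2
  c17: CDB Mul2=64  regs: r0:Add3,r1:9,r2:-3,r3:16,r4:Add2
  c18: CDB Add2=-8  regs: r0:Add3,r1:9,r2:-3,r3:16,r4:-8
  c19: -  regs: r0:Add3,r1:9,r2:-3,r3:16,r4:-8
  c20: -  regs: r0:Add3,r1:9,r2:-3,r3:16,r4:-8
  c21: CDB Add3=-2  regs: r0:-2,r1:9,r2:-3,r3:16,r4:-8

STATUS = VALUE -8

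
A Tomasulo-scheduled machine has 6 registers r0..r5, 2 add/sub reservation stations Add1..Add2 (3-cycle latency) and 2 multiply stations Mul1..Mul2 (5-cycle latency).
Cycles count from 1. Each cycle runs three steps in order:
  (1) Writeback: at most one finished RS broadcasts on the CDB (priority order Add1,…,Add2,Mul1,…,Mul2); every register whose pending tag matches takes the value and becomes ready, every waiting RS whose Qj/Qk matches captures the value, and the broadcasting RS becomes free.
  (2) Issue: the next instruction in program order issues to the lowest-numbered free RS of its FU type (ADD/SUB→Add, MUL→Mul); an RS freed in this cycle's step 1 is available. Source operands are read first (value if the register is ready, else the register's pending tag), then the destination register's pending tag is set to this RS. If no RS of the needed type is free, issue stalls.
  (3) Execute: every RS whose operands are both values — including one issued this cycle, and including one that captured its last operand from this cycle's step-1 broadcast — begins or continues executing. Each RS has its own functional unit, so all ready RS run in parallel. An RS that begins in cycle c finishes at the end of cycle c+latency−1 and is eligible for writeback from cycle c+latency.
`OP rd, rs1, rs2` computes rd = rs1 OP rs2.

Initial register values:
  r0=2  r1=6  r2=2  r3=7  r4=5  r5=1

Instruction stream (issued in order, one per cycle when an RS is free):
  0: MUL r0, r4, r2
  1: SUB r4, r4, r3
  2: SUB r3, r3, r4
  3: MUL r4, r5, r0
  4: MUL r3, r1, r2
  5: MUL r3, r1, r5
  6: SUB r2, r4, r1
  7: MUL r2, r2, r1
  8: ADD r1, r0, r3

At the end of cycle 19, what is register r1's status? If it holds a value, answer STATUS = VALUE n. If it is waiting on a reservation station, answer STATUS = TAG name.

  c1: issue MUL r0<-Mul1  regs: r0:Mul1,r1:6,r2:2,r3:7,r4:5,r5:1
  c2: issue SUB r4<-Add1  regs: r0:Mul1,r1:6,r2:2,r3:7,r4:Add1,r5:1
  c3: issue SUB r3<-Add2  regs: r0:Mul1,r1:6,r2:2,r3:Add2,r4:Add1,r5:1
  c4: issue MUL r4<-Mul2  regs: r0:Mul1,r1:6,r2:2,r3:Add2,r4:Mul2,r5:1
  c5: CDB Add1=-2; stall  regs: r0:Mul1,r1:6,r2:2,r3:Add2,r4:Mul2,r5:1
  c6: CDB Mul1=10; issue MUL r3<-Mul1  regs: r0:10,r1:6,r2:2,r3:Mul1,r4:Mul2,r5:1
  c7: stall  regs: r0:10,r1:6,r2:2,r3:Mul1,r4:Mul2,r5:1
  c8: CDB Add2=9; stall  regs: r0:10,r1:6,r2:2,r3:Mul1,r4:Mul2,r5:1
  c9: stall  regs: r0:10,r1:6,r2:2,r3:Mul1,r4:Mul2,r5:1
  c10: stall  regs: r0:10,r1:6,r2:2,r3:Mul1,r4:Mul2,r5:1
  c11: CDB Mul1=12; issue MUL r3<-Mul1  regs: r0:10,r1:6,r2:2,r3:Mul1,r4:Mul2,r5:1
  c12: CDB Mul2=10; issue SUB r2<-Add1  regs: r0:10,r1:6,r2:Add1,r3:Mul1,r4:10,r5:1
  c13: issue MUL r2<-Mul2  regs: r0:10,r1:6,r2:Mul2,r3:Mul1,r4:10,r5:1
  c14: issue ADD r1<-Add2  regs: r0:10,r1:Add2,r2:Mul2,r3:Mul1,r4:10,r5:1
  c15: CDB Add1=4  regs: r0:10,r1:Add2,r2:Mul2,r3:Mul1,r4:10,r5:1
  c16: CDB Mul1=6  regs: r0:10,r1:Add2,r2:Mul2,r3:6,r4:10,r5:1
  c17: -  regs: r0:10,r1:Add2,r2:Mul2,r3:6,r4:10,r5:1
  c18: -  regs: r0:10,r1:Add2,r2:Mul2,r3:6,r4:10,r5:1
  c19: CDB Add2=16  regs: r0:10,r1:16,r2:Mul2,r3:6,r4:10,r5:1

STATUS = VALUE 16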